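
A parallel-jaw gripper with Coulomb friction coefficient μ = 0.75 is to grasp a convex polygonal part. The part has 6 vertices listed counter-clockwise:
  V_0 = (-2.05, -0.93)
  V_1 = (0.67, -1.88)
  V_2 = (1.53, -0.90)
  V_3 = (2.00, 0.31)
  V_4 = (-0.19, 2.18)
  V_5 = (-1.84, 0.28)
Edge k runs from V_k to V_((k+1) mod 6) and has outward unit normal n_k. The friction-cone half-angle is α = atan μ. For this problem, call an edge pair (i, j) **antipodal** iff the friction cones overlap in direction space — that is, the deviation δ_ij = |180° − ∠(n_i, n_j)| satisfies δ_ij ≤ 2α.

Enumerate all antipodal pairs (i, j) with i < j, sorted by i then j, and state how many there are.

α = atan 0.75 = 36.87°;  2α = 73.74°
n_0 = (-0.3297, -0.9441)
n_1 = (+0.7516, -0.6596)
n_2 = (+0.9321, -0.3621)
n_3 = (+0.6494, +0.7605)
n_4 = (-0.7550, +0.6557)
n_5 = (-0.9853, +0.1710)
  (0,1): δ = 112.02°  ·
  (0,2): δ = 91.98°  ·
  (0,3): δ = 21.24°  ✓
  (0,4): δ = 68.28°  ✓
  (0,5): δ = 99.41°  ·
  (1,2): δ = 159.96°  ·
  (1,3): δ = 89.22°  ·
  (1,4): δ = 0.30°  ✓
  (1,5): δ = 31.42°  ✓
  (2,3): δ = 109.27°  ·
  (2,4): δ = 19.74°  ✓
  (2,5): δ = 11.38°  ✓
  (3,4): δ = 90.48°  ·
  (3,5): δ = 59.35°  ✓
  (4,5): δ = 148.87°  ·
antipodal pairs: 7

count = 7; pairs: (0,3), (0,4), (1,4), (1,5), (2,4), (2,5), (3,5)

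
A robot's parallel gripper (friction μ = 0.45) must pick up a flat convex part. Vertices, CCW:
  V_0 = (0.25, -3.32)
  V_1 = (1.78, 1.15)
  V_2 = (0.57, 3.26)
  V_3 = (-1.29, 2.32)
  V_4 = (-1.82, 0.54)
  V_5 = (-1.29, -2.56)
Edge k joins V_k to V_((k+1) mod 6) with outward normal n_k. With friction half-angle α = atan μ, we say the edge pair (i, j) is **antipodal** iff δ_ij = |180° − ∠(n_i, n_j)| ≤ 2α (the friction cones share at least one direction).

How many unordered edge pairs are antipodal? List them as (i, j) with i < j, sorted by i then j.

α = atan 0.45 = 24.23°;  2α = 48.46°
n_0 = (+0.9461, -0.3238)
n_1 = (+0.8675, +0.4975)
n_2 = (-0.4510, +0.8925)
n_3 = (-0.9584, +0.2854)
n_4 = (-0.9857, -0.1685)
n_5 = (-0.4425, -0.8967)
  (0,1): δ = 131.27°  ·
  (0,2): δ = 44.29°  ✓
  (0,3): δ = 2.31°  ✓
  (0,4): δ = 28.60°  ✓
  (0,5): δ = 82.63°  ·
  (1,2): δ = 93.02°  ·
  (1,3): δ = 46.41°  ✓
  (1,4): δ = 20.13°  ✓
  (1,5): δ = 33.90°  ✓
  (2,3): δ = 133.39°  ·
  (2,4): δ = 107.11°  ·
  (2,5): δ = 53.08°  ·
  (3,4): δ = 153.72°  ·
  (3,5): δ = 99.69°  ·
  (4,5): δ = 125.97°  ·
antipodal pairs: 6

count = 6; pairs: (0,2), (0,3), (0,4), (1,3), (1,4), (1,5)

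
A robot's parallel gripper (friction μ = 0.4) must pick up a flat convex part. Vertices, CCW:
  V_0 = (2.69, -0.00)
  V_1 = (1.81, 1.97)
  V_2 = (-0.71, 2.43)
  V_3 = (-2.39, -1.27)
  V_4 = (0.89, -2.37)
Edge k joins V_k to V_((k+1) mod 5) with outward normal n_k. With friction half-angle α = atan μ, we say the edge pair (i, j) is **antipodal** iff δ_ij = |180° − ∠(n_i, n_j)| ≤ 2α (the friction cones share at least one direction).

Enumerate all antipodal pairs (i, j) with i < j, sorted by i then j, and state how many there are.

α = atan 0.4 = 21.80°;  2α = 43.60°
n_0 = (+0.9130, +0.4079)
n_1 = (+0.1796, +0.9837)
n_2 = (-0.9105, +0.4134)
n_3 = (-0.3180, -0.9481)
n_4 = (+0.7964, -0.6048)
  (0,1): δ = 124.42°  ·
  (0,2): δ = 48.49°  ·
  (0,3): δ = 47.39°  ·
  (0,4): δ = 118.71°  ·
  (1,2): δ = 104.08°  ·
  (1,3): δ = 8.19°  ✓
  (1,4): δ = 63.13°  ·
  (2,3): δ = 84.12°  ·
  (2,4): δ = 12.80°  ✓
  (3,4): δ = 108.68°  ·
antipodal pairs: 2

count = 2; pairs: (1,3), (2,4)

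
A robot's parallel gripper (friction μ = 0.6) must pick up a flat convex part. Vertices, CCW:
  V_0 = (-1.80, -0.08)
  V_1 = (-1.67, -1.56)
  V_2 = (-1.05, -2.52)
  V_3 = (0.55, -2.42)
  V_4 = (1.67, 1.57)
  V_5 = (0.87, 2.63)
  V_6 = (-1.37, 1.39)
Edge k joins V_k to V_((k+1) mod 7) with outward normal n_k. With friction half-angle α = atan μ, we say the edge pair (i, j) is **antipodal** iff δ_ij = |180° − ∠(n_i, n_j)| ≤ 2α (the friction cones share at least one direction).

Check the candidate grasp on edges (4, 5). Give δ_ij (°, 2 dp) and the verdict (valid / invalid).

δ = 98.07°, invalid

α = atan 0.6 = 30.96°;  2α = 61.93°
edge 4: e_4 = (-0.80, +1.06);  n_4 = (+0.7982, +0.6024)
edge 5: e_5 = (-2.24, -1.24);  n_5 = (-0.4843, +0.8749)
∠(n_4, n_5) = 81.93°
δ = |180° − 81.93°| = 98.07°
98.07° > 2α = 61.93°  →  invalid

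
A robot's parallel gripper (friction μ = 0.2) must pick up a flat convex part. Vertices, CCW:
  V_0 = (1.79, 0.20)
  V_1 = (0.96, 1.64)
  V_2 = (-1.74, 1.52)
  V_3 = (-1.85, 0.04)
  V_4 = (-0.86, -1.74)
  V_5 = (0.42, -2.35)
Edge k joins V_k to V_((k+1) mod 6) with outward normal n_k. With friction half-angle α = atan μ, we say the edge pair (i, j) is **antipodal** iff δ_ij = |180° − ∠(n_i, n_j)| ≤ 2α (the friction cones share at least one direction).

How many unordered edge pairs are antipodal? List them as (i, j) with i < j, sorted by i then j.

α = atan 0.2 = 11.31°;  2α = 22.62°
n_0 = (+0.8664, +0.4994)
n_1 = (-0.0444, +0.9990)
n_2 = (-0.9972, +0.0741)
n_3 = (-0.8739, -0.4861)
n_4 = (-0.4302, -0.9027)
n_5 = (+0.8809, -0.4733)
  (0,1): δ = 117.41°  ·
  (0,2): δ = 34.21°  ·
  (0,3): δ = 0.88°  ✓
  (0,4): δ = 34.56°  ·
  (0,5): δ = 121.79°  ·
  (1,2): δ = 96.80°  ·
  (1,3): δ = 63.46°  ·
  (1,4): δ = 28.03°  ·
  (1,5): δ = 59.21°  ·
  (2,3): δ = 146.67°  ·
  (2,4): δ = 111.23°  ·
  (2,5): δ = 24.00°  ·
  (3,4): δ = 144.56°  ·
  (3,5): δ = 57.33°  ·
  (4,5): δ = 92.77°  ·
antipodal pairs: 1

count = 1; pairs: (0,3)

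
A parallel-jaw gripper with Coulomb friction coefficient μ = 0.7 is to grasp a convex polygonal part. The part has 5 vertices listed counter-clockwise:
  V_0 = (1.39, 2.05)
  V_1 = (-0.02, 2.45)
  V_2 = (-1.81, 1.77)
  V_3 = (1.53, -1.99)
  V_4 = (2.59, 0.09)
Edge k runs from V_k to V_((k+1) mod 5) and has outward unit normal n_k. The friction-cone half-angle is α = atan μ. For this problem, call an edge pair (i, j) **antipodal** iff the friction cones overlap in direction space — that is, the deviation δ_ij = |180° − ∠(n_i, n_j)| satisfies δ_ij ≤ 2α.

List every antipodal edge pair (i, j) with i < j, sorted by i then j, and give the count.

count = 5; pairs: (0,2), (1,2), (1,3), (2,3), (2,4)

α = atan 0.7 = 34.99°;  2α = 69.98°
n_0 = (+0.2729, +0.9620)
n_1 = (-0.3551, +0.9348)
n_2 = (-0.7476, -0.6641)
n_3 = (+0.8910, -0.4541)
n_4 = (+0.8529, +0.5222)
  (0,1): δ = 143.36°  ·
  (0,2): δ = 32.55°  ✓
  (0,3): δ = 78.83°  ·
  (0,4): δ = 137.31°  ·
  (1,2): δ = 69.19°  ✓
  (1,3): δ = 42.19°  ✓
  (1,4): δ = 100.68°  ·
  (2,3): δ = 68.62°  ✓
  (2,4): δ = 10.14°  ✓
  (3,4): δ = 121.52°  ·
antipodal pairs: 5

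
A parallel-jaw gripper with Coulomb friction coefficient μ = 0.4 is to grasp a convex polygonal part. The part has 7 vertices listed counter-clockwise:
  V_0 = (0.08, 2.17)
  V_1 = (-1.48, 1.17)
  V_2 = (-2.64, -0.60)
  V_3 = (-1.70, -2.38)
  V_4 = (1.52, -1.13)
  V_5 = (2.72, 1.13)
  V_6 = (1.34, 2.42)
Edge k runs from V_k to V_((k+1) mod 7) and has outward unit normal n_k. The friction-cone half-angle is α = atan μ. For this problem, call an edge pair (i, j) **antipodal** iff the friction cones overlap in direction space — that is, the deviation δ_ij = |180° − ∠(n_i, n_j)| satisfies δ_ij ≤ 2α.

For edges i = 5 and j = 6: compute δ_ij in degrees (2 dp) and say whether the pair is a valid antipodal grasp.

α = atan 0.4 = 21.80°;  2α = 43.60°
edge 5: e_5 = (-1.38, +1.29);  n_5 = (+0.6829, +0.7305)
edge 6: e_6 = (-1.26, -0.25);  n_6 = (-0.1946, +0.9809)
∠(n_5, n_6) = 54.29°
δ = |180° − 54.29°| = 125.71°
125.71° > 2α = 43.60°  →  invalid

δ = 125.71°, invalid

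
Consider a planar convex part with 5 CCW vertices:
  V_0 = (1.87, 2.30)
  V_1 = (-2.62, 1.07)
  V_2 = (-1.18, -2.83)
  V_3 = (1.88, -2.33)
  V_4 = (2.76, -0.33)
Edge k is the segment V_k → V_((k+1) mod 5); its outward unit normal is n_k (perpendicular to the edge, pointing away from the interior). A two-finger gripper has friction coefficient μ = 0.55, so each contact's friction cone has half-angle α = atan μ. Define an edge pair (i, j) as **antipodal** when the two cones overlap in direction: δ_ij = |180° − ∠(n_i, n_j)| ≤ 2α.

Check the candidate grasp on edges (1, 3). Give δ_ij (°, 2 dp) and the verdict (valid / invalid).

δ = 44.02°, valid

α = atan 0.55 = 28.81°;  2α = 57.62°
edge 1: e_1 = (+1.44, -3.90);  n_1 = (-0.9381, -0.3464)
edge 3: e_3 = (+0.88, +2.00);  n_3 = (+0.9153, -0.4027)
∠(n_1, n_3) = 135.98°
δ = |180° − 135.98°| = 44.02°
44.02° ≤ 2α = 57.62°  →  valid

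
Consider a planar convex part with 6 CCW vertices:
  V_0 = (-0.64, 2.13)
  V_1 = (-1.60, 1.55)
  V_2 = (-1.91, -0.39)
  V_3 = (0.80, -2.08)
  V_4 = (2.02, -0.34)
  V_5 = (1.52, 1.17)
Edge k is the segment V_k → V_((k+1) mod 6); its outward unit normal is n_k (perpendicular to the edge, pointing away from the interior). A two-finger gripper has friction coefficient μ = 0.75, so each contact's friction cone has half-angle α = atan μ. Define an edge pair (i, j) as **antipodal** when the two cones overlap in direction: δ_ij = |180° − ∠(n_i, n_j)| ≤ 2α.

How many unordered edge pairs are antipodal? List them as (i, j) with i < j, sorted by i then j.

count = 6; pairs: (0,2), (0,3), (1,3), (1,4), (2,4), (2,5)

α = atan 0.75 = 36.87°;  2α = 73.74°
n_0 = (-0.5171, +0.8559)
n_1 = (-0.9875, +0.1578)
n_2 = (-0.5292, -0.8485)
n_3 = (+0.8188, -0.5741)
n_4 = (+0.9493, +0.3143)
n_5 = (+0.4061, +0.9138)
  (0,1): δ = 130.22°  ·
  (0,2): δ = 63.09°  ✓
  (0,3): δ = 23.82°  ✓
  (0,4): δ = 77.18°  ·
  (0,5): δ = 124.90°  ·
  (1,2): δ = 112.87°  ·
  (1,3): δ = 25.96°  ✓
  (1,4): δ = 27.40°  ✓
  (1,5): δ = 75.12°  ·
  (2,3): δ = 93.09°  ·
  (2,4): δ = 39.73°  ✓
  (2,5): δ = 7.99°  ✓
  (3,4): δ = 126.64°  ·
  (3,5): δ = 78.93°  ·
  (4,5): δ = 132.28°  ·
antipodal pairs: 6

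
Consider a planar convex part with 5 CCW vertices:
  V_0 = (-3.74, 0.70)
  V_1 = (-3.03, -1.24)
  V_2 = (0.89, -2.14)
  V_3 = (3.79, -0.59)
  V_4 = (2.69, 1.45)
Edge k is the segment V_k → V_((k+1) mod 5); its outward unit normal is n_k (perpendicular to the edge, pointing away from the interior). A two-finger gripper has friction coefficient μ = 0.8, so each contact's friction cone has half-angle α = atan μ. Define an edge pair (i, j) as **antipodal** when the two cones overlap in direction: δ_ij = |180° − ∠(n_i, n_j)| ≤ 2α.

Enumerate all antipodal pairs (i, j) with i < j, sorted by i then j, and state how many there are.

α = atan 0.8 = 38.66°;  2α = 77.32°
n_0 = (-0.9391, -0.3437)
n_1 = (-0.2238, -0.9746)
n_2 = (+0.4714, -0.8819)
n_3 = (+0.8802, +0.4746)
n_4 = (-0.1159, +0.9933)
  (0,1): δ = 123.03°  ·
  (0,2): δ = 81.98°  ·
  (0,3): δ = 8.23°  ✓
  (0,4): δ = 76.55°  ✓
  (1,2): δ = 138.95°  ·
  (1,3): δ = 48.74°  ✓
  (1,4): δ = 19.58°  ✓
  (2,3): δ = 89.79°  ·
  (2,4): δ = 21.47°  ✓
  (3,4): δ = 111.68°  ·
antipodal pairs: 5

count = 5; pairs: (0,3), (0,4), (1,3), (1,4), (2,4)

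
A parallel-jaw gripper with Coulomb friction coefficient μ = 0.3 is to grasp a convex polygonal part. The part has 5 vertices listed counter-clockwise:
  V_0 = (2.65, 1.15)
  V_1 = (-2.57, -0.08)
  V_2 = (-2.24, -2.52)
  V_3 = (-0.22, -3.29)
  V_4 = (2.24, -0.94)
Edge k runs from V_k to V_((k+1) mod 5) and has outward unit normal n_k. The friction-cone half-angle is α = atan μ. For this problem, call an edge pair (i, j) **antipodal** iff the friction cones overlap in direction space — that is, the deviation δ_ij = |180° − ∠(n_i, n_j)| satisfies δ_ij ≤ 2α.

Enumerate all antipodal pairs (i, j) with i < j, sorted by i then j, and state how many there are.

count = 2; pairs: (0,3), (1,4)

α = atan 0.3 = 16.70°;  2α = 33.40°
n_0 = (-0.2294, +0.9733)
n_1 = (-0.9910, -0.1340)
n_2 = (-0.3562, -0.9344)
n_3 = (+0.6908, -0.7231)
n_4 = (+0.9813, -0.1925)
  (0,1): δ = 95.56°  ·
  (0,2): δ = 34.13°  ·
  (0,3): δ = 30.43°  ✓
  (0,4): δ = 65.64°  ·
  (1,2): δ = 118.57°  ·
  (1,3): δ = 54.01°  ·
  (1,4): δ = 18.80°  ✓
  (2,3): δ = 115.44°  ·
  (2,4): δ = 80.23°  ·
  (3,4): δ = 144.79°  ·
antipodal pairs: 2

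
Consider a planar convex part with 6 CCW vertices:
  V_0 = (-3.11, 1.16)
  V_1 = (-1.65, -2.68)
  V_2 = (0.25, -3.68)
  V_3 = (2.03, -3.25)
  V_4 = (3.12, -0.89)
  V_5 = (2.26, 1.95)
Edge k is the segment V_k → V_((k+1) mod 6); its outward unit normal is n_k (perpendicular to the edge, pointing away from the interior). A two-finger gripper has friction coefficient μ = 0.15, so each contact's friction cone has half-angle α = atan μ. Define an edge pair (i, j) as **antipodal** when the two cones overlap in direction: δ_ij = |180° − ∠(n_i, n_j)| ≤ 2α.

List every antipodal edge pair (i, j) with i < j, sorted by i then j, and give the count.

count = 2; pairs: (0,4), (2,5)

α = atan 0.15 = 8.53°;  2α = 17.06°
n_0 = (-0.9347, -0.3554)
n_1 = (-0.4657, -0.8849)
n_2 = (+0.2348, -0.9720)
n_3 = (+0.9078, -0.4193)
n_4 = (+0.9571, +0.2898)
n_5 = (-0.1455, +0.9894)
  (0,1): δ = 138.58°  ·
  (0,2): δ = 97.24°  ·
  (0,3): δ = 45.61°  ·
  (0,4): δ = 3.97°  ✓
  (0,5): δ = 77.55°  ·
  (1,2): δ = 138.66°  ·
  (1,3): δ = 87.03°  ·
  (1,4): δ = 45.39°  ·
  (1,5): δ = 36.13°  ·
  (2,3): δ = 128.37°  ·
  (2,4): δ = 86.73°  ·
  (2,5): δ = 5.21°  ✓
  (3,4): δ = 138.36°  ·
  (3,5): δ = 56.84°  ·
  (4,5): δ = 98.48°  ·
antipodal pairs: 2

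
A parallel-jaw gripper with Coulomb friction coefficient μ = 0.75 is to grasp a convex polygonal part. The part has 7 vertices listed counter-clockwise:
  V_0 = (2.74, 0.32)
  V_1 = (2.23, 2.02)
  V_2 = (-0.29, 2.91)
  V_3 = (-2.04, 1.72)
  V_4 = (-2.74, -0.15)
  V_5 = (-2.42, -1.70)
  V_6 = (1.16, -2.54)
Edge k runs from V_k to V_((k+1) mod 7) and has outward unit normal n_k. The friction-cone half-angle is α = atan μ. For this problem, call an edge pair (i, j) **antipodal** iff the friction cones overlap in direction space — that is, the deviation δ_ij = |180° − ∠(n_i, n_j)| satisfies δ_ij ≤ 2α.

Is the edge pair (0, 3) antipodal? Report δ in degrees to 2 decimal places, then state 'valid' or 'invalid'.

α = atan 0.75 = 36.87°;  2α = 73.74°
edge 0: e_0 = (-0.51, +1.70);  n_0 = (+0.9578, +0.2873)
edge 3: e_3 = (-0.70, -1.87);  n_3 = (-0.9365, +0.3506)
∠(n_0, n_3) = 142.78°
δ = |180° − 142.78°| = 37.22°
37.22° ≤ 2α = 73.74°  →  valid

δ = 37.22°, valid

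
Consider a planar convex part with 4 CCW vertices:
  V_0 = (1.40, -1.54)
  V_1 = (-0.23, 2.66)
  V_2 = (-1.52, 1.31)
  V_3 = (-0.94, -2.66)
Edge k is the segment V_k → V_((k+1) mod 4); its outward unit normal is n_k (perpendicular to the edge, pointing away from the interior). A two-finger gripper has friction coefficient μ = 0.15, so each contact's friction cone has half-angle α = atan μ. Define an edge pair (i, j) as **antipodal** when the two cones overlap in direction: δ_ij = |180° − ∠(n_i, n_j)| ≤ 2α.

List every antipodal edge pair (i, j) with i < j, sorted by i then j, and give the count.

α = atan 0.15 = 8.53°;  2α = 17.06°
n_0 = (+0.9323, +0.3618)
n_1 = (-0.7230, +0.6909)
n_2 = (-0.9895, -0.1446)
n_3 = (+0.4317, -0.9020)
  (0,1): δ = 64.91°  ·
  (0,2): δ = 12.90°  ✓
  (0,3): δ = 94.37°  ·
  (1,2): δ = 127.99°  ·
  (1,3): δ = 20.72°  ·
  (2,3): δ = 72.73°  ·
antipodal pairs: 1

count = 1; pairs: (0,2)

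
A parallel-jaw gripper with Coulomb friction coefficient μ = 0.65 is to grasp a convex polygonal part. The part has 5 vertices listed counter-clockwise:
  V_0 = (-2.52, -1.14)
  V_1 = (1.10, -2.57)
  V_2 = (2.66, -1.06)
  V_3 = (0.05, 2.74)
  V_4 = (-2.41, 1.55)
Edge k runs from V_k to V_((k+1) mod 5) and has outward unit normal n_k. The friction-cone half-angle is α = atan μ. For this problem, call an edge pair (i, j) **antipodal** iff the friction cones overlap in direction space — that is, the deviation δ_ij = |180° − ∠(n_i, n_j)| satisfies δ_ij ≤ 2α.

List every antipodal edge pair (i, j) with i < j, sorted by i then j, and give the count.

α = atan 0.65 = 33.02°;  2α = 66.05°
n_0 = (-0.3674, -0.9301)
n_1 = (+0.6955, -0.7185)
n_2 = (+0.8243, +0.5662)
n_3 = (-0.4355, +0.9002)
n_4 = (-0.9992, +0.0409)
  (0,1): δ = 114.38°  ·
  (0,2): δ = 33.96°  ✓
  (0,3): δ = 47.37°  ✓
  (0,4): δ = 109.21°  ·
  (1,2): δ = 99.58°  ·
  (1,3): δ = 18.25°  ✓
  (1,4): δ = 43.59°  ✓
  (2,3): δ = 98.67°  ·
  (2,4): δ = 36.82°  ✓
  (3,4): δ = 118.16°  ·
antipodal pairs: 5

count = 5; pairs: (0,2), (0,3), (1,3), (1,4), (2,4)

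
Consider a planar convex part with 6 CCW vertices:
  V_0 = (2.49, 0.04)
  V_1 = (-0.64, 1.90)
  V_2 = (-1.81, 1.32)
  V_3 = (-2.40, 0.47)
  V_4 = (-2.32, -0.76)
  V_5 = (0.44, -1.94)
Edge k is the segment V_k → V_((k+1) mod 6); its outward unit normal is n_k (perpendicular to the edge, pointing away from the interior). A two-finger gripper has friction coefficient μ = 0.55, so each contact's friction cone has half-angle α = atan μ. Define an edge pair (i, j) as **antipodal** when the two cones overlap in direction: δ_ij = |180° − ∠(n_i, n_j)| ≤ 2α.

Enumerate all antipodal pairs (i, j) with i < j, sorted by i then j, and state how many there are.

α = atan 0.55 = 28.81°;  2α = 57.62°
n_0 = (+0.5109, +0.8597)
n_1 = (-0.4441, +0.8960)
n_2 = (-0.8215, +0.5702)
n_3 = (-0.9979, -0.0649)
n_4 = (-0.3931, -0.9195)
n_5 = (+0.6947, -0.7193)
  (0,1): δ = 122.91°  ·
  (0,2): δ = 94.04°  ·
  (0,3): δ = 55.56°  ✓
  (0,4): δ = 7.57°  ✓
  (0,5): δ = 74.73°  ·
  (1,2): δ = 151.13°  ·
  (1,3): δ = 112.65°  ·
  (1,4): δ = 49.52°  ✓
  (1,5): δ = 17.64°  ✓
  (2,3): δ = 141.51°  ·
  (2,4): δ = 78.38°  ·
  (2,5): δ = 11.23°  ✓
  (3,4): δ = 116.87°  ·
  (3,5): δ = 49.72°  ✓
  (4,5): δ = 112.85°  ·
antipodal pairs: 6

count = 6; pairs: (0,3), (0,4), (1,4), (1,5), (2,5), (3,5)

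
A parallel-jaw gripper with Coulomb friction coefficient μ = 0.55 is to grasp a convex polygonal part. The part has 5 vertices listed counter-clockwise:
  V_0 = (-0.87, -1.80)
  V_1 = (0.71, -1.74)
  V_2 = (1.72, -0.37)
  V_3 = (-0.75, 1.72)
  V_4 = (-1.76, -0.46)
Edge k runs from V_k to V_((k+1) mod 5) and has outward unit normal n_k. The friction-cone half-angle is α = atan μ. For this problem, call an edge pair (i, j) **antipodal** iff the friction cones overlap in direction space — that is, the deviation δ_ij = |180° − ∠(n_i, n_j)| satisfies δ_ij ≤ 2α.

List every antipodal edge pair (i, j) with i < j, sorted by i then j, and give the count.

α = atan 0.55 = 28.81°;  2α = 57.62°
n_0 = (+0.0379, -0.9993)
n_1 = (+0.8049, -0.5934)
n_2 = (+0.6459, +0.7634)
n_3 = (-0.9073, +0.4204)
n_4 = (-0.8330, -0.5533)
  (0,1): δ = 128.57°  ·
  (0,2): δ = 42.41°  ✓
  (0,3): δ = 62.97°  ·
  (0,4): δ = 121.42°  ·
  (1,2): δ = 93.84°  ·
  (1,3): δ = 11.54°  ✓
  (1,4): δ = 69.99°  ·
  (2,3): δ = 74.62°  ·
  (2,4): δ = 16.17°  ✓
  (3,4): δ = 121.55°  ·
antipodal pairs: 3

count = 3; pairs: (0,2), (1,3), (2,4)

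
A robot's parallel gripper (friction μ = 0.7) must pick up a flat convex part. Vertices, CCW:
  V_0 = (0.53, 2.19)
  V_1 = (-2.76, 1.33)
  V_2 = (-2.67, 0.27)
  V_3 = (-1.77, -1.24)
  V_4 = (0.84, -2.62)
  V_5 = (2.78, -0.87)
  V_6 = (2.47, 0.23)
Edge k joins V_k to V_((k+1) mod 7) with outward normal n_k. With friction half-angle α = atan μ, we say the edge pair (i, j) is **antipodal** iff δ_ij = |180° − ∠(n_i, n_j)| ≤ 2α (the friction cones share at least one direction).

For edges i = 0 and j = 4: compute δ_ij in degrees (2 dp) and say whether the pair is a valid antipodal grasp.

δ = 27.40°, valid

α = atan 0.7 = 34.99°;  2α = 69.98°
edge 0: e_0 = (-3.29, -0.86);  n_0 = (-0.2529, +0.9675)
edge 4: e_4 = (+1.94, +1.75);  n_4 = (+0.6698, -0.7425)
∠(n_0, n_4) = 152.60°
δ = |180° − 152.60°| = 27.40°
27.40° ≤ 2α = 69.98°  →  valid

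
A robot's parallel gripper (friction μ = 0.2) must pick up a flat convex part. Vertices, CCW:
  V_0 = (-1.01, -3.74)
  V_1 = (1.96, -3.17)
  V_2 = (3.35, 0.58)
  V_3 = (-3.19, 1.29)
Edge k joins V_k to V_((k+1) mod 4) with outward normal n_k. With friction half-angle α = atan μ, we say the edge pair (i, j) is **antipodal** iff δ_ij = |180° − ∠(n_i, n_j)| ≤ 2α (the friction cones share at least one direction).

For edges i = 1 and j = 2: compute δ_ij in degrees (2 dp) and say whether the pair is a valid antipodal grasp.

δ = 75.86°, invalid

α = atan 0.2 = 11.31°;  2α = 22.62°
edge 1: e_1 = (+1.39, +3.75);  n_1 = (+0.9377, -0.3476)
edge 2: e_2 = (-6.54, +0.71);  n_2 = (+0.1079, +0.9942)
∠(n_1, n_2) = 104.14°
δ = |180° − 104.14°| = 75.86°
75.86° > 2α = 22.62°  →  invalid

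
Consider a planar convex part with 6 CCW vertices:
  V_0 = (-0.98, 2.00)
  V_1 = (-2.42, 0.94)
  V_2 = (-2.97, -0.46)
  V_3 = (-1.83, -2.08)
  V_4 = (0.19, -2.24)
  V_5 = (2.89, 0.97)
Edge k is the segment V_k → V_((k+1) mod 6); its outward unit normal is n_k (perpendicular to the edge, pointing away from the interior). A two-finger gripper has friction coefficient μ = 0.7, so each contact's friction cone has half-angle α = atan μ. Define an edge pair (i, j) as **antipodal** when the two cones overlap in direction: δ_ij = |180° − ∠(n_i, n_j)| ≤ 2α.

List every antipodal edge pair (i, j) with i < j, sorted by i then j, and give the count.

α = atan 0.7 = 34.99°;  2α = 69.98°
n_0 = (-0.5928, +0.8053)
n_1 = (-0.9308, +0.3657)
n_2 = (-0.8178, -0.5755)
n_3 = (-0.0790, -0.9969)
n_4 = (+0.7653, -0.6437)
n_5 = (+0.2572, +0.9664)
  (0,1): δ = 147.80°  ·
  (0,2): δ = 91.22°  ·
  (0,3): δ = 40.89°  ✓
  (0,4): δ = 13.57°  ✓
  (0,5): δ = 128.74°  ·
  (1,2): δ = 123.42°  ·
  (1,3): δ = 73.08°  ·
  (1,4): δ = 18.62°  ✓
  (1,5): δ = 96.54°  ·
  (2,3): δ = 129.66°  ·
  (2,4): δ = 75.20°  ·
  (2,5): δ = 39.96°  ✓
  (3,4): δ = 125.54°  ·
  (3,5): δ = 10.37°  ✓
  (4,5): δ = 64.84°  ✓
antipodal pairs: 6

count = 6; pairs: (0,3), (0,4), (1,4), (2,5), (3,5), (4,5)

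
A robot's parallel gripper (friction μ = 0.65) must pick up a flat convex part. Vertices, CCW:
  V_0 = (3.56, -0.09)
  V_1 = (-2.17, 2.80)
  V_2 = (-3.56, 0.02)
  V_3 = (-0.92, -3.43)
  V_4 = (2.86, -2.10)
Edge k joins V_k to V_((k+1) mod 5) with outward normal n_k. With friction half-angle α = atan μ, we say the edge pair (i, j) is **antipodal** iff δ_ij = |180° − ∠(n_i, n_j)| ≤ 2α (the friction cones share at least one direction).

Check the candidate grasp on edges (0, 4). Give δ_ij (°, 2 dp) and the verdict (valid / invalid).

α = atan 0.65 = 33.02°;  2α = 66.05°
edge 0: e_0 = (-5.73, +2.89);  n_0 = (+0.4503, +0.8929)
edge 4: e_4 = (+0.70, +2.01);  n_4 = (+0.9444, -0.3289)
∠(n_0, n_4) = 82.44°
δ = |180° − 82.44°| = 97.56°
97.56° > 2α = 66.05°  →  invalid

δ = 97.56°, invalid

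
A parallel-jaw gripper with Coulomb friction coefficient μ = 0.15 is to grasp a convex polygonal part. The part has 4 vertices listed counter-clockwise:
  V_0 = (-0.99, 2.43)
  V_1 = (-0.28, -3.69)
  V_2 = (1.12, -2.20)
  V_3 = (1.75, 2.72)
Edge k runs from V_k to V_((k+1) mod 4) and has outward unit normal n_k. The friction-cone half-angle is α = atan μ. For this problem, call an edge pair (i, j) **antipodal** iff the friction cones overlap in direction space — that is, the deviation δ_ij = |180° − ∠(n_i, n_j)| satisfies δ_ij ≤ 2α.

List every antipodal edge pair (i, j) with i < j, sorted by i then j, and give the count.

α = atan 0.15 = 8.53°;  2α = 17.06°
n_0 = (-0.9933, -0.1152)
n_1 = (+0.7288, -0.6848)
n_2 = (+0.9919, -0.1270)
n_3 = (-0.1053, +0.9944)
  (0,1): δ = 49.83°  ·
  (0,2): δ = 13.91°  ✓
  (0,3): δ = 89.42°  ·
  (1,2): δ = 144.08°  ·
  (1,3): δ = 40.74°  ·
  (2,3): δ = 76.66°  ·
antipodal pairs: 1

count = 1; pairs: (0,2)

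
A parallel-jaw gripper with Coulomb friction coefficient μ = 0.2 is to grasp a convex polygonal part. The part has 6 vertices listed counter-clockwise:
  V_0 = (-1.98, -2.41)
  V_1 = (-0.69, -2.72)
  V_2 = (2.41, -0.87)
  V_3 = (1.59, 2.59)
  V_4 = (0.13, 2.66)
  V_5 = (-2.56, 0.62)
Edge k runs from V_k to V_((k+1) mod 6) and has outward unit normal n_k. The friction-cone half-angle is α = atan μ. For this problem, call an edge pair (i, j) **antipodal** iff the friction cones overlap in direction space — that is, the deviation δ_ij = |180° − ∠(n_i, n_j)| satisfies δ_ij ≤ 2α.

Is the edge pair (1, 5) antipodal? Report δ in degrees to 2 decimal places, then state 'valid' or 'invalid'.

δ = 70.01°, invalid

α = atan 0.2 = 11.31°;  2α = 22.62°
edge 1: e_1 = (+3.10, +1.85);  n_1 = (+0.5125, -0.8587)
edge 5: e_5 = (+0.58, -3.03);  n_5 = (-0.9822, -0.1880)
∠(n_1, n_5) = 109.99°
δ = |180° − 109.99°| = 70.01°
70.01° > 2α = 22.62°  →  invalid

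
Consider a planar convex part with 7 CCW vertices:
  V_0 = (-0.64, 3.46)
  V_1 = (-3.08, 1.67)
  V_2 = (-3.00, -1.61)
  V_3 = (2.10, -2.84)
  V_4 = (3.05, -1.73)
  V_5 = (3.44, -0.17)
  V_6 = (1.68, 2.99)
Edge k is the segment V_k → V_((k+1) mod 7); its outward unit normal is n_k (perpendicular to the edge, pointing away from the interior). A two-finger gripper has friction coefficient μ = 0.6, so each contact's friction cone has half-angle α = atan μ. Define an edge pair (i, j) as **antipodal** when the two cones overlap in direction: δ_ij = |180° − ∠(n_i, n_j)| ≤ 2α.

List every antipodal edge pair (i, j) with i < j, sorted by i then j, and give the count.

α = atan 0.6 = 30.96°;  2α = 61.93°
n_0 = (-0.5915, +0.8063)
n_1 = (-0.9997, -0.0244)
n_2 = (-0.2345, -0.9721)
n_3 = (+0.7597, -0.6502)
n_4 = (+0.9701, -0.2425)
n_5 = (+0.8736, +0.4866)
n_6 = (+0.1986, +0.9801)
  (0,1): δ = 124.87°  ·
  (0,2): δ = 49.82°  ✓
  (0,3): δ = 13.18°  ✓
  (0,4): δ = 39.70°  ✓
  (0,5): δ = 82.85°  ·
  (0,6): δ = 132.28°  ·
  (1,2): δ = 104.96°  ·
  (1,3): δ = 41.96°  ✓
  (1,4): δ = 15.43°  ✓
  (1,5): δ = 27.72°  ✓
  (1,6): δ = 77.15°  ·
  (2,3): δ = 117.00°  ·
  (2,4): δ = 90.48°  ·
  (2,5): δ = 47.32°  ✓
  (2,6): δ = 2.11°  ✓
  (3,4): δ = 153.48°  ·
  (3,5): δ = 110.33°  ·
  (3,6): δ = 60.89°  ✓
  (4,5): δ = 136.85°  ·
  (4,6): δ = 87.42°  ·
  (5,6): δ = 130.57°  ·
antipodal pairs: 9

count = 9; pairs: (0,2), (0,3), (0,4), (1,3), (1,4), (1,5), (2,5), (2,6), (3,6)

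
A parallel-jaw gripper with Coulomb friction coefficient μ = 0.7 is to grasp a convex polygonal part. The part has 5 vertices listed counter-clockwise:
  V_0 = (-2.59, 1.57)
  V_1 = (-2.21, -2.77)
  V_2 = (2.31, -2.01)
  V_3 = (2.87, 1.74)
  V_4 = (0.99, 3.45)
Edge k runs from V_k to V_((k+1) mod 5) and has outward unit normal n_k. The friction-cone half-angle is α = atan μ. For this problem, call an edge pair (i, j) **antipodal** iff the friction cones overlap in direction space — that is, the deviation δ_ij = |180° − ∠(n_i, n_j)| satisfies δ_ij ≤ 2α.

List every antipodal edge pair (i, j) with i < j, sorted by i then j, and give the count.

count = 5; pairs: (0,2), (0,3), (1,3), (1,4), (2,4)

α = atan 0.7 = 34.99°;  2α = 69.98°
n_0 = (-0.9962, -0.0872)
n_1 = (+0.1658, -0.9862)
n_2 = (+0.9890, -0.1477)
n_3 = (+0.6729, +0.7398)
n_4 = (-0.4649, +0.8853)
  (0,1): δ = 85.46°  ·
  (0,2): δ = 13.50°  ✓
  (0,3): δ = 42.71°  ✓
  (0,4): δ = 112.70°  ·
  (1,2): δ = 108.04°  ·
  (1,3): δ = 51.83°  ✓
  (1,4): δ = 18.16°  ✓
  (2,3): δ = 123.80°  ·
  (2,4): δ = 53.80°  ✓
  (3,4): δ = 110.01°  ·
antipodal pairs: 5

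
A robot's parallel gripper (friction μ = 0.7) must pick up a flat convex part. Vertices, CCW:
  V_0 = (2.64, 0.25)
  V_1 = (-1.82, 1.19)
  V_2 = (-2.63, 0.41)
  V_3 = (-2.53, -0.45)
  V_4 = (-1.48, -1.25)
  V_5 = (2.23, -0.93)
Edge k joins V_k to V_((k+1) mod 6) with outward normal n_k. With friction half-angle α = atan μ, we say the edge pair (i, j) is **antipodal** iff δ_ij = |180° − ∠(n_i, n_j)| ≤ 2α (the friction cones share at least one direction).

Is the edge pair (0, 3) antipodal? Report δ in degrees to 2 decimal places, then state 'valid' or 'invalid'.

δ = 25.40°, valid

α = atan 0.7 = 34.99°;  2α = 69.98°
edge 0: e_0 = (-4.46, +0.94);  n_0 = (+0.2062, +0.9785)
edge 3: e_3 = (+1.05, -0.80);  n_3 = (-0.6060, -0.7954)
∠(n_0, n_3) = 154.60°
δ = |180° − 154.60°| = 25.40°
25.40° ≤ 2α = 69.98°  →  valid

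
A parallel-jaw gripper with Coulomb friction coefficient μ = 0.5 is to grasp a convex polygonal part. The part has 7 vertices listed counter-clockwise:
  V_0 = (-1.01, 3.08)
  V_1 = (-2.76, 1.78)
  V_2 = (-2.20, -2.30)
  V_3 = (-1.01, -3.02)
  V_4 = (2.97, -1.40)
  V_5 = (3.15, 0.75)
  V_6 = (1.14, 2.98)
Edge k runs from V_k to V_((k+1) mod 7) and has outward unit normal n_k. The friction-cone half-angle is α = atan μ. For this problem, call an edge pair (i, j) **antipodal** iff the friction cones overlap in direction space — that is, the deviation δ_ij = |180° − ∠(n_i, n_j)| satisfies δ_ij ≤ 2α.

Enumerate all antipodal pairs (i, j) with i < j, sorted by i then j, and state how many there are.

α = atan 0.5 = 26.57°;  2α = 53.13°
n_0 = (-0.5963, +0.8027)
n_1 = (-0.9907, -0.1360)
n_2 = (-0.5177, -0.8556)
n_3 = (+0.3770, -0.9262)
n_4 = (+0.9965, -0.0834)
n_5 = (+0.7428, +0.6695)
n_6 = (+0.0465, +0.9989)
  (0,1): δ = 118.79°  ·
  (0,2): δ = 67.78°  ·
  (0,3): δ = 14.46°  ✓
  (0,4): δ = 48.61°  ✓
  (0,5): δ = 95.42°  ·
  (0,6): δ = 140.73°  ·
  (1,2): δ = 128.99°  ·
  (1,3): δ = 75.67°  ·
  (1,4): δ = 12.60°  ✓
  (1,5): δ = 34.21°  ✓
  (1,6): δ = 79.52°  ·
  (2,3): δ = 126.68°  ·
  (2,4): δ = 63.61°  ·
  (2,5): δ = 16.79°  ✓
  (2,6): δ = 28.51°  ✓
  (3,4): δ = 116.93°  ·
  (3,5): δ = 70.12°  ·
  (3,6): δ = 24.81°  ✓
  (4,5): δ = 133.18°  ·
  (4,6): δ = 87.88°  ·
  (5,6): δ = 134.69°  ·
antipodal pairs: 7

count = 7; pairs: (0,3), (0,4), (1,4), (1,5), (2,5), (2,6), (3,6)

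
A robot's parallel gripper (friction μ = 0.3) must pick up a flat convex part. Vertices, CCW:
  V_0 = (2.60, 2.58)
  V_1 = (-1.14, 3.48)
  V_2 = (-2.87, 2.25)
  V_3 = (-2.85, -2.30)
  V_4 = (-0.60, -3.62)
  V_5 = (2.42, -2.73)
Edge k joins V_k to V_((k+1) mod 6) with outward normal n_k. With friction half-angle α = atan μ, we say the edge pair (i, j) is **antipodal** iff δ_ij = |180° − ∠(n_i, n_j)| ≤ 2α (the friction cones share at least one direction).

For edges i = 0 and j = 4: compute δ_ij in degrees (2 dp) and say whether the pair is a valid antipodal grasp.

δ = 29.95°, valid

α = atan 0.3 = 16.70°;  2α = 33.40°
edge 0: e_0 = (-3.74, +0.90);  n_0 = (+0.2340, +0.9722)
edge 4: e_4 = (+3.02, +0.89);  n_4 = (+0.2827, -0.9592)
∠(n_0, n_4) = 150.05°
δ = |180° − 150.05°| = 29.95°
29.95° ≤ 2α = 33.40°  →  valid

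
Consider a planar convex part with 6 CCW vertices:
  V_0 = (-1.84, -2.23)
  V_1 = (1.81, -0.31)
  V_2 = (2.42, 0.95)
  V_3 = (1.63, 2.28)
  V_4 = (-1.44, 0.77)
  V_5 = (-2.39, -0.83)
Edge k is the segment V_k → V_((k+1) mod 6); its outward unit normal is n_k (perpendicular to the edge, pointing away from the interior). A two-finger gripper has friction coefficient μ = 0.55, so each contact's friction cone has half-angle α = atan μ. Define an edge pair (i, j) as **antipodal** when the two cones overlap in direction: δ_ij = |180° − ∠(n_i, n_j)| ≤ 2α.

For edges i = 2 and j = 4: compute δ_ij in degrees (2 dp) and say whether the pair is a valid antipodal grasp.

α = atan 0.55 = 28.81°;  2α = 57.62°
edge 2: e_2 = (-0.79, +1.33);  n_2 = (+0.8598, +0.5107)
edge 4: e_4 = (-0.95, -1.60);  n_4 = (-0.8599, +0.5105)
∠(n_2, n_4) = 118.59°
δ = |180° − 118.59°| = 61.41°
61.41° > 2α = 57.62°  →  invalid

δ = 61.41°, invalid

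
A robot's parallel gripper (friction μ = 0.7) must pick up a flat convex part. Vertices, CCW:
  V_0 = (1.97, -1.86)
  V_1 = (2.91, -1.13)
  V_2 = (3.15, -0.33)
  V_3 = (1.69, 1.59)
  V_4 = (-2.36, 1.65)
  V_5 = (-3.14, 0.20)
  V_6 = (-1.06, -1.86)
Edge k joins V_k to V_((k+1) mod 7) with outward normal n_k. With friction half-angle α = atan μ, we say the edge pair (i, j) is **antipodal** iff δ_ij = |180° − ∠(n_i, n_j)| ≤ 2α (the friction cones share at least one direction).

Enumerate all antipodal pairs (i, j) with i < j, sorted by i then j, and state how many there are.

count = 10; pairs: (0,3), (0,4), (1,4), (1,5), (2,4), (2,5), (2,6), (3,5), (3,6), (4,6)

α = atan 0.7 = 34.99°;  2α = 69.98°
n_0 = (+0.6134, -0.7898)
n_1 = (+0.9578, -0.2873)
n_2 = (+0.7960, +0.6053)
n_3 = (+0.0148, +0.9999)
n_4 = (-0.8807, +0.4737)
n_5 = (-0.7037, -0.7105)
n_6 = (+0.0000, -1.0000)
  (0,1): δ = 144.53°  ·
  (0,2): δ = 90.58°  ·
  (0,3): δ = 38.68°  ✓
  (0,4): δ = 23.89°  ✓
  (0,5): δ = 97.44°  ·
  (0,6): δ = 142.17°  ·
  (1,2): δ = 126.05°  ·
  (1,3): δ = 74.15°  ·
  (1,4): δ = 11.58°  ✓
  (1,5): δ = 61.98°  ✓
  (1,6): δ = 106.70°  ·
  (2,3): δ = 128.10°  ·
  (2,4): δ = 65.53°  ✓
  (2,5): δ = 8.03°  ✓
  (2,6): δ = 52.75°  ✓
  (3,4): δ = 117.43°  ·
  (3,5): δ = 43.87°  ✓
  (3,6): δ = 0.85°  ✓
  (4,5): δ = 106.45°  ·
  (4,6): δ = 61.72°  ✓
  (5,6): δ = 135.28°  ·
antipodal pairs: 10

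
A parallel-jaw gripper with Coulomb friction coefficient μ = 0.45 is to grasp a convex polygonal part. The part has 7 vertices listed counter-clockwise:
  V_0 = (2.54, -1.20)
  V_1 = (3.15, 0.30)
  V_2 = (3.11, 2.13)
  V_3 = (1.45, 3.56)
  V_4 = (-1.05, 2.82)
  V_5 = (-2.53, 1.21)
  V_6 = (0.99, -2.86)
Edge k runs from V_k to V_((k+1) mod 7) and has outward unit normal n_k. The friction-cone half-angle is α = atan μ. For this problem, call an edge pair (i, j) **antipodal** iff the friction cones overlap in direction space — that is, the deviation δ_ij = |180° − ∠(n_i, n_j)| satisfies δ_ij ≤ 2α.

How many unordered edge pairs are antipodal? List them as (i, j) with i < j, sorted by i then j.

α = atan 0.45 = 24.23°;  2α = 48.46°
n_0 = (+0.9263, -0.3767)
n_1 = (+0.9998, +0.0219)
n_2 = (+0.6527, +0.7576)
n_3 = (-0.2838, +0.9589)
n_4 = (-0.7362, +0.6768)
n_5 = (-0.7564, -0.6542)
n_6 = (+0.7309, -0.6825)
  (0,1): δ = 156.62°  ·
  (0,2): δ = 108.61°  ·
  (0,3): δ = 51.38°  ·
  (0,4): δ = 20.46°  ✓
  (0,5): δ = 62.99°  ·
  (0,6): δ = 159.09°  ·
  (1,2): δ = 132.00°  ·
  (1,3): δ = 74.76°  ·
  (1,4): δ = 43.84°  ✓
  (1,5): δ = 39.60°  ✓
  (1,6): δ = 135.71°  ·
  (2,3): δ = 122.77°  ·
  (2,4): δ = 91.85°  ·
  (2,5): δ = 8.40°  ✓
  (2,6): δ = 87.71°  ·
  (3,4): δ = 149.08°  ·
  (3,5): δ = 65.63°  ·
  (3,6): δ = 30.47°  ✓
  (4,5): δ = 96.55°  ·
  (4,6): δ = 0.45°  ✓
  (5,6): δ = 83.89°  ·
antipodal pairs: 6

count = 6; pairs: (0,4), (1,4), (1,5), (2,5), (3,6), (4,6)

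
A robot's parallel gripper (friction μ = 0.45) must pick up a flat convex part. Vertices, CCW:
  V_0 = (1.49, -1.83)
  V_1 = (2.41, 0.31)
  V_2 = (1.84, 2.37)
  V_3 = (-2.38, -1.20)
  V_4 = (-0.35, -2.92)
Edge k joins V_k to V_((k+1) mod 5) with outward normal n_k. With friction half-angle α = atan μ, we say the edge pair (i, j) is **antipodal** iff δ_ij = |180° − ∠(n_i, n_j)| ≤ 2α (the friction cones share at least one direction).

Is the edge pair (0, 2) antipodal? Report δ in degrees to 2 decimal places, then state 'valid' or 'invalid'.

α = atan 0.45 = 24.23°;  2α = 48.46°
edge 0: e_0 = (+0.92, +2.14);  n_0 = (+0.9187, -0.3950)
edge 2: e_2 = (-4.22, -3.57);  n_2 = (-0.6459, +0.7635)
∠(n_0, n_2) = 153.49°
δ = |180° − 153.49°| = 26.51°
26.51° ≤ 2α = 48.46°  →  valid

δ = 26.51°, valid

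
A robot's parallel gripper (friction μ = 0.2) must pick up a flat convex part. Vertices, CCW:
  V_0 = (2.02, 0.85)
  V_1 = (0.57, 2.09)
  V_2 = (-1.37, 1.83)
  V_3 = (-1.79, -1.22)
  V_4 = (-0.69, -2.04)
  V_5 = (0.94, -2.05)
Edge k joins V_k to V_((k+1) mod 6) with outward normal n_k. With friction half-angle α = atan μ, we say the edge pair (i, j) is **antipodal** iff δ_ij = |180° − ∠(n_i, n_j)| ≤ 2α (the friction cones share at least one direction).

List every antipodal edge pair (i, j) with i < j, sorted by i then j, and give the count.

count = 3; pairs: (0,3), (1,4), (2,5)

α = atan 0.2 = 11.31°;  2α = 22.62°
n_0 = (+0.6499, +0.7600)
n_1 = (-0.1328, +0.9911)
n_2 = (-0.9907, +0.1364)
n_3 = (-0.5977, -0.8017)
n_4 = (-0.0061, -1.0000)
n_5 = (+0.9371, -0.3490)
  (0,1): δ = 131.83°  ·
  (0,2): δ = 57.30°  ·
  (0,3): δ = 3.83°  ✓
  (0,4): δ = 40.18°  ·
  (0,5): δ = 110.11°  ·
  (1,2): δ = 105.47°  ·
  (1,3): δ = 44.34°  ·
  (1,4): δ = 7.98°  ✓
  (1,5): δ = 61.94°  ·
  (2,3): δ = 118.86°  ·
  (2,4): δ = 82.51°  ·
  (2,5): δ = 12.59°  ✓
  (3,4): δ = 143.65°  ·
  (3,5): δ = 73.72°  ·
  (4,5): δ = 110.07°  ·
antipodal pairs: 3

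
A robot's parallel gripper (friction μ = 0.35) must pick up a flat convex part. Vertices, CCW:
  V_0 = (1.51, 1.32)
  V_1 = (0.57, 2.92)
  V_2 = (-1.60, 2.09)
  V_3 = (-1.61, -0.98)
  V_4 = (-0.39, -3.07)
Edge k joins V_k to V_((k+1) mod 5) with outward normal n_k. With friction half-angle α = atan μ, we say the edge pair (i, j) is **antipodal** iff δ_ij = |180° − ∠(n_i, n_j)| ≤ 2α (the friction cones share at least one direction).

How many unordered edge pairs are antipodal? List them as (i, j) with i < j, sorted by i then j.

α = atan 0.35 = 19.29°;  2α = 38.58°
n_0 = (+0.8622, +0.5065)
n_1 = (-0.3572, +0.9340)
n_2 = (-1.0000, +0.0033)
n_3 = (-0.8636, -0.5041)
n_4 = (+0.9177, -0.3972)
  (0,1): δ = 99.50°  ·
  (0,2): δ = 30.62°  ✓
  (0,3): δ = 0.16°  ✓
  (0,4): δ = 126.16°  ·
  (1,2): δ = 111.12°  ·
  (1,3): δ = 80.66°  ·
  (1,4): δ = 45.67°  ·
  (2,3): δ = 149.54°  ·
  (2,4): δ = 23.22°  ✓
  (3,4): δ = 53.68°  ·
antipodal pairs: 3

count = 3; pairs: (0,2), (0,3), (2,4)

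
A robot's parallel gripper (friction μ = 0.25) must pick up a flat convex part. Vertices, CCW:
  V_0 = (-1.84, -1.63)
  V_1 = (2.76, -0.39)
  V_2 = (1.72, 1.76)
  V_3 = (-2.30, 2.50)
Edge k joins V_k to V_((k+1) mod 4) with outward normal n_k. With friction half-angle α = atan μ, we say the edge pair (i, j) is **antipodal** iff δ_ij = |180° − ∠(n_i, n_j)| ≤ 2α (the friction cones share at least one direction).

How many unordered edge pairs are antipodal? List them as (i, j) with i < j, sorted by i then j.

count = 2; pairs: (0,2), (1,3)

α = atan 0.25 = 14.04°;  2α = 28.07°
n_0 = (+0.2603, -0.9655)
n_1 = (+0.9002, +0.4355)
n_2 = (+0.1810, +0.9835)
n_3 = (-0.9939, -0.1107)
  (0,1): δ = 79.27°  ·
  (0,2): δ = 25.52°  ✓
  (0,3): δ = 81.27°  ·
  (1,2): δ = 126.24°  ·
  (1,3): δ = 19.46°  ✓
  (2,3): δ = 73.21°  ·
antipodal pairs: 2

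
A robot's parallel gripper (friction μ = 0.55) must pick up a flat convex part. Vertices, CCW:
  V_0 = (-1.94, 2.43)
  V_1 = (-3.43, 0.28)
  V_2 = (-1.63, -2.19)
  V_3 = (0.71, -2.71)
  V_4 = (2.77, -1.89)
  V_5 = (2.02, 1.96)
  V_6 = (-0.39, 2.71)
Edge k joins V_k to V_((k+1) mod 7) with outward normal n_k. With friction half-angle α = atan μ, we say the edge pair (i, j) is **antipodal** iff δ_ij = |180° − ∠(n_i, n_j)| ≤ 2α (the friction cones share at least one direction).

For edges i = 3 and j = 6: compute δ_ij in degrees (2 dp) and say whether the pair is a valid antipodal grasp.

δ = 11.47°, valid

α = atan 0.55 = 28.81°;  2α = 57.62°
edge 3: e_3 = (+2.06, +0.82);  n_3 = (+0.3698, -0.9291)
edge 6: e_6 = (-1.55, -0.28);  n_6 = (-0.1778, +0.9841)
∠(n_3, n_6) = 168.53°
δ = |180° − 168.53°| = 11.47°
11.47° ≤ 2α = 57.62°  →  valid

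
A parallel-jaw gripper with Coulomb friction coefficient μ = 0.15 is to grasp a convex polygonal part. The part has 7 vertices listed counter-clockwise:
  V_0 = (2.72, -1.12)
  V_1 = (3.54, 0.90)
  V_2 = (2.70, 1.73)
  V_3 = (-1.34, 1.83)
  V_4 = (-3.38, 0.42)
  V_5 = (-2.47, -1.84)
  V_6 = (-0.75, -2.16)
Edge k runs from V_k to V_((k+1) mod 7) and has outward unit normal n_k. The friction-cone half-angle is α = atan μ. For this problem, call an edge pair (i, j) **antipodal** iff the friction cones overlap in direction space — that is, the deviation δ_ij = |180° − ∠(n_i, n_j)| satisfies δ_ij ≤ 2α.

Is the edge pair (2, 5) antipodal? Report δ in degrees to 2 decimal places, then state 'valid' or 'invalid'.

α = atan 0.15 = 8.53°;  2α = 17.06°
edge 2: e_2 = (-4.04, +0.10);  n_2 = (+0.0247, +0.9997)
edge 5: e_5 = (+1.72, -0.32);  n_5 = (-0.1829, -0.9831)
∠(n_2, n_5) = 170.88°
δ = |180° − 170.88°| = 9.12°
9.12° ≤ 2α = 17.06°  →  valid

δ = 9.12°, valid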